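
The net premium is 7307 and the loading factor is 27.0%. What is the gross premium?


Gross = net * (1 + loading)
= 7307 * (1 + 0.27)
= 7307 * 1.27
= 9279.89


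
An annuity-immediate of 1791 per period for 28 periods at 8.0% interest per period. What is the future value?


FV = PMT * ((1+i)^n - 1) / i
= 1791 * ((1.08)^28 - 1) / 0.08
= 1791 * (8.627106 - 1) / 0.08
= 170751.8442


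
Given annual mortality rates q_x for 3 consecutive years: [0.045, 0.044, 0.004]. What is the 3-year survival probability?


p_k = 1 - q_k for each year
Survival = product of (1 - q_k)
= 0.955 * 0.956 * 0.996
= 0.9093


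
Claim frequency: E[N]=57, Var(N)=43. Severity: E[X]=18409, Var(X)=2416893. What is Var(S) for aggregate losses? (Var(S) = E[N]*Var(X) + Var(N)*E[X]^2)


Var(S) = E[N]*Var(X) + Var(N)*E[X]^2
= 57*2416893 + 43*18409^2
= 137762901 + 14572325083
= 1.4710e+10


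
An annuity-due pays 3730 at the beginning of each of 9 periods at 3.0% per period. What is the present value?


PV_due = PMT * (1-(1+i)^(-n))/i * (1+i)
PV_immediate = 29042.1863
PV_due = 29042.1863 * 1.03
= 29913.4519


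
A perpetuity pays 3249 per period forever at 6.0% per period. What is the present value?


PV = PMT / i
= 3249 / 0.06
= 54150.0


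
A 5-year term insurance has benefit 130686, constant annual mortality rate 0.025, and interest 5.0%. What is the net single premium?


NSP = benefit * sum_{k=0}^{n-1} k_p_x * q * v^(k+1)
With constant q=0.025, v=0.952381
Sum = 0.103213
NSP = 130686 * 0.103213
= 13488.471


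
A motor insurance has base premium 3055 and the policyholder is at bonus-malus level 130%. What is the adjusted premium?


adjusted = base * BM_level / 100
= 3055 * 130 / 100
= 3055 * 1.3
= 3971.5


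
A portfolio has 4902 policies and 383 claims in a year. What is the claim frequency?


frequency = claims / policies
= 383 / 4902
= 0.0781


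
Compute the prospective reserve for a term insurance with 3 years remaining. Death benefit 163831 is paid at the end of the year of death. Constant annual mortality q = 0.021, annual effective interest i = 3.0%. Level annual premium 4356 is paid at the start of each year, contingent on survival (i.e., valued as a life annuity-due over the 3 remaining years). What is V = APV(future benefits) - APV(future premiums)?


v = 1/(1+i) = 0.970874
APV(future benefits) per unit = sum_{k=0}^{2} k_p_x * q * v^(k+1) = 0.058186
APV(future benefits) = 163831 * 0.058186 = 9532.7482
Life annuity-due factor ä_{x:3} = sum_{k=0}^{2} k_p_x * v^k = 2.853908
APV(future premiums) = 4356 * 2.853908 = 12431.6233
V = 9532.7482 - 12431.6233
= -2898.8751


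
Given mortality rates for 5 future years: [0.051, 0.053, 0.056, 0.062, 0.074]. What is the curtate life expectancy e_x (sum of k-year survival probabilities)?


e_x = sum_{k=1}^{n} k_p_x
k_p_x values:
  1_p_x = 0.949
  2_p_x = 0.898703
  3_p_x = 0.848376
  4_p_x = 0.795776
  5_p_x = 0.736889
e_x = 4.2287


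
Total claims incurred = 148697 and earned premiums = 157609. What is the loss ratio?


Loss ratio = claims / premiums
= 148697 / 157609
= 0.9435


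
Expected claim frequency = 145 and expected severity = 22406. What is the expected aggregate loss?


E[S] = E[N] * E[X]
= 145 * 22406
= 3.2489e+06


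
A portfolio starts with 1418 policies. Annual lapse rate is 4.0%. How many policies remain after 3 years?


remaining = initial * (1 - lapse)^years
= 1418 * (1 - 0.04)^3
= 1418 * 0.884736
= 1254.5556


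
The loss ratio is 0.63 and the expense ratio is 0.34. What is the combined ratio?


Combined ratio = loss ratio + expense ratio
= 0.63 + 0.34
= 0.97


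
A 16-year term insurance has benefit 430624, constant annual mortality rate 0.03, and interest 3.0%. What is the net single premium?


NSP = benefit * sum_{k=0}^{n-1} k_p_x * q * v^(k+1)
With constant q=0.03, v=0.970874
Sum = 0.308609
NSP = 430624 * 0.308609
= 132894.3195


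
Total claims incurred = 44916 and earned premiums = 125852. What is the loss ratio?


Loss ratio = claims / premiums
= 44916 / 125852
= 0.3569


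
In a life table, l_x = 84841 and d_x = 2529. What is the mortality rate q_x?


q_x = d_x / l_x
= 2529 / 84841
= 0.0298


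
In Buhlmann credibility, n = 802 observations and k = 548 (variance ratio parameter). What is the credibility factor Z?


Z = n / (n + k)
= 802 / (802 + 548)
= 802 / 1350
= 0.5941


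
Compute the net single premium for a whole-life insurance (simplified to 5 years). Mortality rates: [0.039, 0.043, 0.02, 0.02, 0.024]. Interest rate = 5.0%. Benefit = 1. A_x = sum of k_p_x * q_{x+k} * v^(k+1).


v = 0.952381
Year 0: k_p_x=1.0, q=0.039, term=0.037143
Year 1: k_p_x=0.961, q=0.043, term=0.037481
Year 2: k_p_x=0.919677, q=0.02, term=0.015889
Year 3: k_p_x=0.901283, q=0.02, term=0.01483
Year 4: k_p_x=0.883258, q=0.024, term=0.016609
A_x = 0.122


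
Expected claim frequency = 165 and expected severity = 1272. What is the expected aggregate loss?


E[S] = E[N] * E[X]
= 165 * 1272
= 209880


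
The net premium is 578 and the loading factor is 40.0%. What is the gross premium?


Gross = net * (1 + loading)
= 578 * (1 + 0.4)
= 578 * 1.4
= 809.2


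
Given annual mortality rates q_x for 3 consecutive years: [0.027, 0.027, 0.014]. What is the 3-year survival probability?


p_k = 1 - q_k for each year
Survival = product of (1 - q_k)
= 0.973 * 0.973 * 0.986
= 0.9335


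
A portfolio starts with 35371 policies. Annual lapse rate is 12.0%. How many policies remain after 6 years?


remaining = initial * (1 - lapse)^years
= 35371 * (1 - 0.12)^6
= 35371 * 0.464404
= 16426.437


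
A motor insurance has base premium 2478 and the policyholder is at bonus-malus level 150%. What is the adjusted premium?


adjusted = base * BM_level / 100
= 2478 * 150 / 100
= 2478 * 1.5
= 3717.0


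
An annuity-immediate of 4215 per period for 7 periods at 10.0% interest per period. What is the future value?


FV = PMT * ((1+i)^n - 1) / i
= 4215 * ((1.1)^7 - 1) / 0.1
= 4215 * (1.948717 - 1) / 0.1
= 39988.4258


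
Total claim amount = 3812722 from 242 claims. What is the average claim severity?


severity = total / number
= 3812722 / 242
= 15755.0496


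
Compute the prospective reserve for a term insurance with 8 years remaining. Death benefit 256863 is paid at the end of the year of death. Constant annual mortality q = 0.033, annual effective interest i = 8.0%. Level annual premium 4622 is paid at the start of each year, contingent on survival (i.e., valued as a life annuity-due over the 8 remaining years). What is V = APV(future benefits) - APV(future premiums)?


v = 1/(1+i) = 0.925926
APV(future benefits) per unit = sum_{k=0}^{7} k_p_x * q * v^(k+1) = 0.171405
APV(future benefits) = 256863 * 0.171405 = 44027.568
Life annuity-due factor ä_{x:8} = sum_{k=0}^{7} k_p_x * v^k = 5.609614
APV(future premiums) = 4622 * 5.609614 = 25927.6349
V = 44027.568 - 25927.6349
= 18099.9331


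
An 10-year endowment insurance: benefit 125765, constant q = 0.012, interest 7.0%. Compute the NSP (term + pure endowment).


Term component = 10112.6425
Pure endowment = 10_p_x * v^10 * benefit = 0.886277 * 0.508349 * 125765 = 56661.9432
NSP = 66774.5856


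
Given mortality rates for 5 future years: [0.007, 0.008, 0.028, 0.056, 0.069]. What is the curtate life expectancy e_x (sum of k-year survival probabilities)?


e_x = sum_{k=1}^{n} k_p_x
k_p_x values:
  1_p_x = 0.993
  2_p_x = 0.985056
  3_p_x = 0.957474
  4_p_x = 0.903856
  5_p_x = 0.84149
e_x = 4.6809


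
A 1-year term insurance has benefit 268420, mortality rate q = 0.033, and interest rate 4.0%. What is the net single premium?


NSP = benefit * q * v
v = 1/(1+i) = 0.961538
NSP = 268420 * 0.033 * 0.961538
= 8517.1731


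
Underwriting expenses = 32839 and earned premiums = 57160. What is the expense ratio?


Expense ratio = expenses / premiums
= 32839 / 57160
= 0.5745


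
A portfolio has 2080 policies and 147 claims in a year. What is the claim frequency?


frequency = claims / policies
= 147 / 2080
= 0.0707


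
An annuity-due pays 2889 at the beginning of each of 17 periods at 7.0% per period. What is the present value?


PV_due = PMT * (1-(1+i)^(-n))/i * (1+i)
PV_immediate = 28205.9512
PV_due = 28205.9512 * 1.07
= 30180.3678


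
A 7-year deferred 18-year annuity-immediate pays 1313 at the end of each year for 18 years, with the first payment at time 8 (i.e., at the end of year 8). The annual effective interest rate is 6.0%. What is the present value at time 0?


PV at time 7 of the 18-year annuity-immediate:
a_n = 1313 * (1-(1+0.06)^(-18))/0.06 = 14216.6434
Discount back 7 years to time 0:
PV = 14216.6434 * (1+0.06)^(-7)
= 14216.6434 * 0.665057
= 9454.8798


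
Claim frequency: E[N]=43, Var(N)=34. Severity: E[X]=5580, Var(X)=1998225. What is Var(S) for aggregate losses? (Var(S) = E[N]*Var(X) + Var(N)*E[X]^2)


Var(S) = E[N]*Var(X) + Var(N)*E[X]^2
= 43*1998225 + 34*5580^2
= 85923675 + 1058637600
= 1.1446e+09


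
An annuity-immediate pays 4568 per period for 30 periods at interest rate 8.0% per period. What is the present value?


PV = PMT * (1 - (1+i)^(-n)) / i
= 4568 * (1 - (1+0.08)^(-30)) / 0.08
= 4568 * (1 - 0.099377) / 0.08
= 4568 * 11.257783
= 51425.5543


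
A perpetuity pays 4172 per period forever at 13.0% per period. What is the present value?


PV = PMT / i
= 4172 / 0.13
= 32092.3077


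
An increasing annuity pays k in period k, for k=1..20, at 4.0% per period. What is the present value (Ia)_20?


(Ia)_n = sum_{k=1}^{n} k * v^k, v = 1/(1+i)
v = 0.961538
Sum computed term by term:
(Ia)_20 = 125.155


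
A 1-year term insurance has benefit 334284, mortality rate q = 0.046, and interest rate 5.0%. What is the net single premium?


NSP = benefit * q * v
v = 1/(1+i) = 0.952381
NSP = 334284 * 0.046 * 0.952381
= 14644.8229


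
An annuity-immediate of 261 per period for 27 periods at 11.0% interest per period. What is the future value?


FV = PMT * ((1+i)^n - 1) / i
= 261 * ((1.11)^27 - 1) / 0.11
= 261 * (16.73865 - 1) / 0.11
= 37343.524


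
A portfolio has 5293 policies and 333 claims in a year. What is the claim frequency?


frequency = claims / policies
= 333 / 5293
= 0.0629


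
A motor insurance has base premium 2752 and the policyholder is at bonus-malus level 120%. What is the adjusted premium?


adjusted = base * BM_level / 100
= 2752 * 120 / 100
= 2752 * 1.2
= 3302.4


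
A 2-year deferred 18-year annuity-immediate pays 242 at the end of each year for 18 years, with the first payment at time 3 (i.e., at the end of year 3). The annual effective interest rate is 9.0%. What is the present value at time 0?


PV at time 2 of the 18-year annuity-immediate:
a_n = 242 * (1-(1+0.09)^(-18))/0.09 = 2118.8613
Discount back 2 years to time 0:
PV = 2118.8613 * (1+0.09)^(-2)
= 2118.8613 * 0.84168
= 1783.4031


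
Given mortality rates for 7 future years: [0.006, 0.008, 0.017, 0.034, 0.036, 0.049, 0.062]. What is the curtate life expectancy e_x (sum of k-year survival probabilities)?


e_x = sum_{k=1}^{n} k_p_x
k_p_x values:
  1_p_x = 0.994
  2_p_x = 0.986048
  3_p_x = 0.969285
  4_p_x = 0.936329
  5_p_x = 0.902622
  6_p_x = 0.858393
  7_p_x = 0.805173
e_x = 6.4519


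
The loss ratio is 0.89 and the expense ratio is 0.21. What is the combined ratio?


Combined ratio = loss ratio + expense ratio
= 0.89 + 0.21
= 1.1


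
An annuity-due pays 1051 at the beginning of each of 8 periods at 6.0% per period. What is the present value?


PV_due = PMT * (1-(1+i)^(-n))/i * (1+i)
PV_immediate = 6526.4933
PV_due = 6526.4933 * 1.06
= 6918.0829


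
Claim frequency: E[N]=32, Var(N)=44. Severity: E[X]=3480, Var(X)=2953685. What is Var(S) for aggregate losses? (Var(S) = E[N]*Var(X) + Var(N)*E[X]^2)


Var(S) = E[N]*Var(X) + Var(N)*E[X]^2
= 32*2953685 + 44*3480^2
= 94517920 + 532857600
= 6.2738e+08


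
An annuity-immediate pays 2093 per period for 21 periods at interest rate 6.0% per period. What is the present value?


PV = PMT * (1 - (1+i)^(-n)) / i
= 2093 * (1 - (1+0.06)^(-21)) / 0.06
= 2093 * (1 - 0.294155) / 0.06
= 2093 * 11.764077
= 24622.2124


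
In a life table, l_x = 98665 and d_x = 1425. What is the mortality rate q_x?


q_x = d_x / l_x
= 1425 / 98665
= 0.0144


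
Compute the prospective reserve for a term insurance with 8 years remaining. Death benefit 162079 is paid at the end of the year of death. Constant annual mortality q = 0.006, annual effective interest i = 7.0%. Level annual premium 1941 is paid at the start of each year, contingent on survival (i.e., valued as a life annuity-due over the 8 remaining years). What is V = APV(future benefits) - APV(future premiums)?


v = 1/(1+i) = 0.934579
APV(future benefits) per unit = sum_{k=0}^{7} k_p_x * q * v^(k+1) = 0.035159
APV(future benefits) = 162079 * 0.035159 = 5698.5397
Life annuity-due factor ä_{x:8} = sum_{k=0}^{7} k_p_x * v^k = 6.270026
APV(future premiums) = 1941 * 6.270026 = 12170.1208
V = 5698.5397 - 12170.1208
= -6471.5812


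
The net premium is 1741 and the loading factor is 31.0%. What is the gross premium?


Gross = net * (1 + loading)
= 1741 * (1 + 0.31)
= 1741 * 1.31
= 2280.71


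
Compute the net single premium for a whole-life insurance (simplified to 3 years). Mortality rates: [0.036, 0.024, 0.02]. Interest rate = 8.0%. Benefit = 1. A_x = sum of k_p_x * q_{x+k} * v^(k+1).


v = 0.925926
Year 0: k_p_x=1.0, q=0.036, term=0.033333
Year 1: k_p_x=0.964, q=0.024, term=0.019835
Year 2: k_p_x=0.940864, q=0.02, term=0.014938
A_x = 0.0681


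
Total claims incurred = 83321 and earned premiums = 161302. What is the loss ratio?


Loss ratio = claims / premiums
= 83321 / 161302
= 0.5166


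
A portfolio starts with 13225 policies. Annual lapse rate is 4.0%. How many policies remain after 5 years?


remaining = initial * (1 - lapse)^years
= 13225 * (1 - 0.04)^5
= 13225 * 0.815373
= 10783.3039


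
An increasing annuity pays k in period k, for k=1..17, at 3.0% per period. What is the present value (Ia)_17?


(Ia)_n = sum_{k=1}^{n} k * v^k, v = 1/(1+i)
v = 0.970874
Sum computed term by term:
(Ia)_17 = 109.1941


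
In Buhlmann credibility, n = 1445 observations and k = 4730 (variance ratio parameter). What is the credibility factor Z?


Z = n / (n + k)
= 1445 / (1445 + 4730)
= 1445 / 6175
= 0.234


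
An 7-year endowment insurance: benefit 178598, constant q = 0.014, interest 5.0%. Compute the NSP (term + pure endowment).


Term component = 13912.5223
Pure endowment = 7_p_x * v^7 * benefit = 0.906021 * 0.710681 * 178598 = 114997.898
NSP = 128910.4203


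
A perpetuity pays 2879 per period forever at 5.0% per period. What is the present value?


PV = PMT / i
= 2879 / 0.05
= 57580.0


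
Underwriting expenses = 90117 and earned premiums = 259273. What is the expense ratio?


Expense ratio = expenses / premiums
= 90117 / 259273
= 0.3476


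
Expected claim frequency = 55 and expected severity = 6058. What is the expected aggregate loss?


E[S] = E[N] * E[X]
= 55 * 6058
= 333190


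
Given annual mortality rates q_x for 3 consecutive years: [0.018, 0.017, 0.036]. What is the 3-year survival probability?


p_k = 1 - q_k for each year
Survival = product of (1 - q_k)
= 0.982 * 0.983 * 0.964
= 0.9306


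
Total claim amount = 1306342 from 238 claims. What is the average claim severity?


severity = total / number
= 1306342 / 238
= 5488.8319


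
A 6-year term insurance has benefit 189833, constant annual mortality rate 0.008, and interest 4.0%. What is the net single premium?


NSP = benefit * sum_{k=0}^{n-1} k_p_x * q * v^(k+1)
With constant q=0.008, v=0.961538
Sum = 0.041145
NSP = 189833 * 0.041145
= 7810.6761


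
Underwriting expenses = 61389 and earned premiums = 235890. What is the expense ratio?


Expense ratio = expenses / premiums
= 61389 / 235890
= 0.2602


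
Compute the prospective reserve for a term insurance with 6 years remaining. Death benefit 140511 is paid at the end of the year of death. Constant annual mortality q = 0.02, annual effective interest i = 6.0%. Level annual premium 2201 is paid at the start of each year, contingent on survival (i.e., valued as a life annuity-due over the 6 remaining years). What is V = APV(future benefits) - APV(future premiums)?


v = 1/(1+i) = 0.943396
APV(future benefits) per unit = sum_{k=0}^{5} k_p_x * q * v^(k+1) = 0.093879
APV(future benefits) = 140511 * 0.093879 = 13191.0349
Life annuity-due factor ä_{x:6} = sum_{k=0}^{5} k_p_x * v^k = 4.975588
APV(future premiums) = 2201 * 4.975588 = 10951.2692
V = 13191.0349 - 10951.2692
= 2239.7656


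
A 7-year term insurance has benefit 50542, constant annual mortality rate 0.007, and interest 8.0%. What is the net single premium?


NSP = benefit * sum_{k=0}^{n-1} k_p_x * q * v^(k+1)
With constant q=0.007, v=0.925926
Sum = 0.035765
NSP = 50542 * 0.035765
= 1807.6319


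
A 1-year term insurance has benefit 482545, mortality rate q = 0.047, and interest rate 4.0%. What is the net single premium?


NSP = benefit * q * v
v = 1/(1+i) = 0.961538
NSP = 482545 * 0.047 * 0.961538
= 21807.3221


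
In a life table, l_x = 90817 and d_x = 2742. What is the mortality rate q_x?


q_x = d_x / l_x
= 2742 / 90817
= 0.0302


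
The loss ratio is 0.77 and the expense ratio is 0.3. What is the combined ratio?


Combined ratio = loss ratio + expense ratio
= 0.77 + 0.3
= 1.07


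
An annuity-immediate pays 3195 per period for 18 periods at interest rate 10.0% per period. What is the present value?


PV = PMT * (1 - (1+i)^(-n)) / i
= 3195 * (1 - (1+0.1)^(-18)) / 0.1
= 3195 * (1 - 0.179859) / 0.1
= 3195 * 8.201412
= 26203.5117


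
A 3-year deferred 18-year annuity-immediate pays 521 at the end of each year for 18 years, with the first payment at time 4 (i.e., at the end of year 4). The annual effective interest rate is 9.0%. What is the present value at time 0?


PV at time 3 of the 18-year annuity-immediate:
a_n = 521 * (1-(1+0.09)^(-18))/0.09 = 4561.6807
Discount back 3 years to time 0:
PV = 4561.6807 * (1+0.09)^(-3)
= 4561.6807 * 0.772183
= 3522.4545


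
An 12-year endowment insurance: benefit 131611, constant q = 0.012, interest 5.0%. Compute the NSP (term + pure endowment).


Term component = 13201.7143
Pure endowment = 12_p_x * v^12 * benefit = 0.865134 * 0.556837 * 131611 = 63402.1427
NSP = 76603.857


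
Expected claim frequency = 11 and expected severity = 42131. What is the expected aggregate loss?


E[S] = E[N] * E[X]
= 11 * 42131
= 463441


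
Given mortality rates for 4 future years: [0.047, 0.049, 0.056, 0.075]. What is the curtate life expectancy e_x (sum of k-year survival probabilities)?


e_x = sum_{k=1}^{n} k_p_x
k_p_x values:
  1_p_x = 0.953
  2_p_x = 0.906303
  3_p_x = 0.85555
  4_p_x = 0.791384
e_x = 3.5062


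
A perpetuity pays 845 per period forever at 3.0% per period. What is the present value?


PV = PMT / i
= 845 / 0.03
= 28166.6667


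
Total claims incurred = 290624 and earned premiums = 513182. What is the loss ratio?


Loss ratio = claims / premiums
= 290624 / 513182
= 0.5663


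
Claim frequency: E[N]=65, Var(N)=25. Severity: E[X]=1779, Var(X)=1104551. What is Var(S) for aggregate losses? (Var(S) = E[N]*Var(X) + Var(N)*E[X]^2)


Var(S) = E[N]*Var(X) + Var(N)*E[X]^2
= 65*1104551 + 25*1779^2
= 71795815 + 79121025
= 1.5092e+08


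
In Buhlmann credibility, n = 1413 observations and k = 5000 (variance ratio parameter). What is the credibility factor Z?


Z = n / (n + k)
= 1413 / (1413 + 5000)
= 1413 / 6413
= 0.2203


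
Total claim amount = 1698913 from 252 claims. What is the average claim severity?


severity = total / number
= 1698913 / 252
= 6741.7183


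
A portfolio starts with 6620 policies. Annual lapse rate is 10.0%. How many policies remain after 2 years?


remaining = initial * (1 - lapse)^years
= 6620 * (1 - 0.1)^2
= 6620 * 0.81
= 5362.2


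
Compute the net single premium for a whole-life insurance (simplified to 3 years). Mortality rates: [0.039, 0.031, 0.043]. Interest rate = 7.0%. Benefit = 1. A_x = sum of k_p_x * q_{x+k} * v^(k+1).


v = 0.934579
Year 0: k_p_x=1.0, q=0.039, term=0.036449
Year 1: k_p_x=0.961, q=0.031, term=0.026021
Year 2: k_p_x=0.931209, q=0.043, term=0.032686
A_x = 0.0952


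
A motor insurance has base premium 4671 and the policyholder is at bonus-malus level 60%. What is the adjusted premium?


adjusted = base * BM_level / 100
= 4671 * 60 / 100
= 4671 * 0.6
= 2802.6


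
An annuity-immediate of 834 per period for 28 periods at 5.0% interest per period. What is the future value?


FV = PMT * ((1+i)^n - 1) / i
= 834 * ((1.05)^28 - 1) / 0.05
= 834 * (3.920129 - 1) / 0.05
= 48707.754


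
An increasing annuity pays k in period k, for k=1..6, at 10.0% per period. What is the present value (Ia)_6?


(Ia)_n = sum_{k=1}^{n} k * v^k, v = 1/(1+i)
v = 0.909091
Sum computed term by term:
(Ia)_6 = 14.0394


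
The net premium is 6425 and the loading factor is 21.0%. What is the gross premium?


Gross = net * (1 + loading)
= 6425 * (1 + 0.21)
= 6425 * 1.21
= 7774.25


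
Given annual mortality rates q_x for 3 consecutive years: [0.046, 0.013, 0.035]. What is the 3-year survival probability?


p_k = 1 - q_k for each year
Survival = product of (1 - q_k)
= 0.954 * 0.987 * 0.965
= 0.9086


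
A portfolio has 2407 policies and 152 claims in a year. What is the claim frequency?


frequency = claims / policies
= 152 / 2407
= 0.0631


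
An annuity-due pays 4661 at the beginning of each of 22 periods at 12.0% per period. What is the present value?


PV_due = PMT * (1-(1+i)^(-n))/i * (1+i)
PV_immediate = 35631.6938
PV_due = 35631.6938 * 1.12
= 39907.4971


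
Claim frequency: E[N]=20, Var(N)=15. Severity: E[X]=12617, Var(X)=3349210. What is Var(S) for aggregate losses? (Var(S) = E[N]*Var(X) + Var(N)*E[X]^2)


Var(S) = E[N]*Var(X) + Var(N)*E[X]^2
= 20*3349210 + 15*12617^2
= 66984200 + 2387830335
= 2.4548e+09


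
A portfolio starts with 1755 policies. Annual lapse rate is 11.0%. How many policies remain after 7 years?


remaining = initial * (1 - lapse)^years
= 1755 * (1 - 0.11)^7
= 1755 * 0.442313
= 776.2599


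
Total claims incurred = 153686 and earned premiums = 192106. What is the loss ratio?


Loss ratio = claims / premiums
= 153686 / 192106
= 0.8


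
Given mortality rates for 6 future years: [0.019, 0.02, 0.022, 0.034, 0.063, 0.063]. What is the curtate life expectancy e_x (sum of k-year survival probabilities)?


e_x = sum_{k=1}^{n} k_p_x
k_p_x values:
  1_p_x = 0.981
  2_p_x = 0.96138
  3_p_x = 0.94023
  4_p_x = 0.908262
  5_p_x = 0.851041
  6_p_x = 0.797426
e_x = 5.4393


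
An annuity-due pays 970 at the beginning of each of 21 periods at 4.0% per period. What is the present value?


PV_due = PMT * (1-(1+i)^(-n))/i * (1+i)
PV_immediate = 13608.2851
PV_due = 13608.2851 * 1.04
= 14152.6166


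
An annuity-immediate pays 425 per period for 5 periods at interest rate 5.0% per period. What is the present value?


PV = PMT * (1 - (1+i)^(-n)) / i
= 425 * (1 - (1+0.05)^(-5)) / 0.05
= 425 * (1 - 0.783526) / 0.05
= 425 * 4.329477
= 1840.0276


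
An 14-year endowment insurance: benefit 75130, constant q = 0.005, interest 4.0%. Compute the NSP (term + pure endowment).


Term component = 3853.8379
Pure endowment = 14_p_x * v^14 * benefit = 0.93223 * 0.577475 * 75130 = 40445.4591
NSP = 44299.2969


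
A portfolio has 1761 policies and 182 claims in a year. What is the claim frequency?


frequency = claims / policies
= 182 / 1761
= 0.1034


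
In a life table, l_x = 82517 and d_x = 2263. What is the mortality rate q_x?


q_x = d_x / l_x
= 2263 / 82517
= 0.0274


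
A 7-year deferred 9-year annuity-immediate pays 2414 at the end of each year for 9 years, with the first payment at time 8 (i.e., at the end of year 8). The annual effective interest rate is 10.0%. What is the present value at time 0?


PV at time 7 of the 9-year annuity-immediate:
a_n = 2414 * (1-(1+0.1)^(-9))/0.1 = 13902.2835
Discount back 7 years to time 0:
PV = 13902.2835 * (1+0.1)^(-7)
= 13902.2835 * 0.513158
= 7134.0696


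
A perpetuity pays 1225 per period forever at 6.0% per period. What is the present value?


PV = PMT / i
= 1225 / 0.06
= 20416.6667


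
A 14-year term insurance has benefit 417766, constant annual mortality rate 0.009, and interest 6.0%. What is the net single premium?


NSP = benefit * sum_{k=0}^{n-1} k_p_x * q * v^(k+1)
With constant q=0.009, v=0.943396
Sum = 0.079602
NSP = 417766 * 0.079602
= 33255.0784


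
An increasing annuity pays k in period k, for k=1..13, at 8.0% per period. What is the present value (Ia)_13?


(Ia)_n = sum_{k=1}^{n} k * v^k, v = 1/(1+i)
v = 0.925926
Sum computed term by term:
(Ia)_13 = 46.9501


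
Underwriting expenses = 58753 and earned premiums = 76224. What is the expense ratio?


Expense ratio = expenses / premiums
= 58753 / 76224
= 0.7708


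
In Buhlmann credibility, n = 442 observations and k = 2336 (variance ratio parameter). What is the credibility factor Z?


Z = n / (n + k)
= 442 / (442 + 2336)
= 442 / 2778
= 0.1591


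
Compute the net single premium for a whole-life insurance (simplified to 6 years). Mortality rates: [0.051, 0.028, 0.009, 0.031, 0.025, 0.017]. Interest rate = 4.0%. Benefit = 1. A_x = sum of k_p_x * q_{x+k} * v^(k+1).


v = 0.961538
Year 0: k_p_x=1.0, q=0.051, term=0.049038
Year 1: k_p_x=0.949, q=0.028, term=0.024567
Year 2: k_p_x=0.922428, q=0.009, term=0.00738
Year 3: k_p_x=0.914126, q=0.031, term=0.024223
Year 4: k_p_x=0.885788, q=0.025, term=0.018201
Year 5: k_p_x=0.863644, q=0.017, term=0.011603
A_x = 0.135


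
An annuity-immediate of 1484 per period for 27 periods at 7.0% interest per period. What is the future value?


FV = PMT * ((1+i)^n - 1) / i
= 1484 * ((1.07)^27 - 1) / 0.07
= 1484 * (6.213868 - 1) / 0.07
= 110533.9937


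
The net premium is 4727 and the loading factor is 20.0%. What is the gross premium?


Gross = net * (1 + loading)
= 4727 * (1 + 0.2)
= 4727 * 1.2
= 5672.4


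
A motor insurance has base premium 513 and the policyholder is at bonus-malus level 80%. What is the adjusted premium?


adjusted = base * BM_level / 100
= 513 * 80 / 100
= 513 * 0.8
= 410.4


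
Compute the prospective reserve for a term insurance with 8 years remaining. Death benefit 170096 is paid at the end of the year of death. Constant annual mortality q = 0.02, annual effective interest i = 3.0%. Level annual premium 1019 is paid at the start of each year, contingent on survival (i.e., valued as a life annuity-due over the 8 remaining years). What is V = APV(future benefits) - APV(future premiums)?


v = 1/(1+i) = 0.970874
APV(future benefits) per unit = sum_{k=0}^{7} k_p_x * q * v^(k+1) = 0.13136
APV(future benefits) = 170096 * 0.13136 = 22343.7979
Life annuity-due factor ä_{x:8} = sum_{k=0}^{7} k_p_x * v^k = 6.765036
APV(future premiums) = 1019 * 6.765036 = 6893.5719
V = 22343.7979 - 6893.5719
= 15450.226


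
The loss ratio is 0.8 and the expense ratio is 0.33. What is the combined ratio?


Combined ratio = loss ratio + expense ratio
= 0.8 + 0.33
= 1.13


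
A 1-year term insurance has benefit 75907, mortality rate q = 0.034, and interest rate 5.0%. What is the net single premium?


NSP = benefit * q * v
v = 1/(1+i) = 0.952381
NSP = 75907 * 0.034 * 0.952381
= 2457.941


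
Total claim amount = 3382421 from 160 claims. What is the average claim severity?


severity = total / number
= 3382421 / 160
= 21140.1312


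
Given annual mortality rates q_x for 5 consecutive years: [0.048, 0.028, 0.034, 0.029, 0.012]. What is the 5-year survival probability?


p_k = 1 - q_k for each year
Survival = product of (1 - q_k)
= 0.952 * 0.972 * 0.966 * 0.971 * 0.988
= 0.8575


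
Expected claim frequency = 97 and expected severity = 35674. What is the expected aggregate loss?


E[S] = E[N] * E[X]
= 97 * 35674
= 3.4604e+06


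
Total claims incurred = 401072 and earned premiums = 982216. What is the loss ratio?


Loss ratio = claims / premiums
= 401072 / 982216
= 0.4083


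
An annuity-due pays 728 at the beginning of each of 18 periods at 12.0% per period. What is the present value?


PV_due = PMT * (1-(1+i)^(-n))/i * (1+i)
PV_immediate = 5277.7598
PV_due = 5277.7598 * 1.12
= 5911.091


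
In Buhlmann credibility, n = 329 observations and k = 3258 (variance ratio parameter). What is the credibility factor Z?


Z = n / (n + k)
= 329 / (329 + 3258)
= 329 / 3587
= 0.0917


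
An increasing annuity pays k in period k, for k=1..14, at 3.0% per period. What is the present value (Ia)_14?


(Ia)_n = sum_{k=1}^{n} k * v^k, v = 1/(1+i)
v = 0.970874
Sum computed term by term:
(Ia)_14 = 79.3102


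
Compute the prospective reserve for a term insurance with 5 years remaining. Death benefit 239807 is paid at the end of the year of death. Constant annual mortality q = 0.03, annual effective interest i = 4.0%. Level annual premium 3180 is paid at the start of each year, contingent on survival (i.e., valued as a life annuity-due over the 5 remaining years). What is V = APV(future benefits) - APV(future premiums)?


v = 1/(1+i) = 0.961538
APV(future benefits) per unit = sum_{k=0}^{4} k_p_x * q * v^(k+1) = 0.126079
APV(future benefits) = 239807 * 0.126079 = 30234.513
Life annuity-due factor ä_{x:5} = sum_{k=0}^{4} k_p_x * v^k = 4.370722
APV(future premiums) = 3180 * 4.370722 = 13898.8967
V = 30234.513 - 13898.8967
= 16335.6163


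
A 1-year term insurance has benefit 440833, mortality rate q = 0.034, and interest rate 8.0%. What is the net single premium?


NSP = benefit * q * v
v = 1/(1+i) = 0.925926
NSP = 440833 * 0.034 * 0.925926
= 13878.0759


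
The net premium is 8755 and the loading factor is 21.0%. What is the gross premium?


Gross = net * (1 + loading)
= 8755 * (1 + 0.21)
= 8755 * 1.21
= 10593.55


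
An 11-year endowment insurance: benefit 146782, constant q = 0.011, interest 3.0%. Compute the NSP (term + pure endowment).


Term component = 14190.3511
Pure endowment = 11_p_x * v^11 * benefit = 0.88544 * 0.722421 * 146782 = 93890.6913
NSP = 108081.0424


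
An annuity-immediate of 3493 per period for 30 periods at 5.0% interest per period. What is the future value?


FV = PMT * ((1+i)^n - 1) / i
= 3493 * ((1.05)^30 - 1) / 0.05
= 3493 * (4.321942 - 1) / 0.05
= 232070.8943


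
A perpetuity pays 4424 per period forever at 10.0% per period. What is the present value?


PV = PMT / i
= 4424 / 0.1
= 44240.0


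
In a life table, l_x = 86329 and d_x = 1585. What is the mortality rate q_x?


q_x = d_x / l_x
= 1585 / 86329
= 0.0184


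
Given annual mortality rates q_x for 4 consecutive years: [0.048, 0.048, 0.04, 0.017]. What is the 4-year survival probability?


p_k = 1 - q_k for each year
Survival = product of (1 - q_k)
= 0.952 * 0.952 * 0.96 * 0.983
= 0.8553


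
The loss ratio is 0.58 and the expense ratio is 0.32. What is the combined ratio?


Combined ratio = loss ratio + expense ratio
= 0.58 + 0.32
= 0.9


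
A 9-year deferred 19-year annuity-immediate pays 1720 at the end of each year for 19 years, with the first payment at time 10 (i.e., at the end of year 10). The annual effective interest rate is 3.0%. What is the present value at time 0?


PV at time 9 of the 19-year annuity-immediate:
a_n = 1720 * (1-(1+0.03)^(-19))/0.03 = 24636.9345
Discount back 9 years to time 0:
PV = 24636.9345 * (1+0.03)^(-9)
= 24636.9345 * 0.766417
= 18882.1588


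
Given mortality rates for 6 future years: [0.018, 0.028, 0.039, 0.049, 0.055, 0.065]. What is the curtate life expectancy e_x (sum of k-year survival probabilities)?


e_x = sum_{k=1}^{n} k_p_x
k_p_x values:
  1_p_x = 0.982
  2_p_x = 0.954504
  3_p_x = 0.917278
  4_p_x = 0.872332
  5_p_x = 0.824353
  6_p_x = 0.77077
e_x = 5.3212


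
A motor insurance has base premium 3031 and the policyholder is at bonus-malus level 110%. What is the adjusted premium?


adjusted = base * BM_level / 100
= 3031 * 110 / 100
= 3031 * 1.1
= 3334.1


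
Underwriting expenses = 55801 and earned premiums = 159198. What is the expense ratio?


Expense ratio = expenses / premiums
= 55801 / 159198
= 0.3505


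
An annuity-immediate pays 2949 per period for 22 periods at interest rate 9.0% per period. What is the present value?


PV = PMT * (1 - (1+i)^(-n)) / i
= 2949 * (1 - (1+0.09)^(-22)) / 0.09
= 2949 * (1 - 0.150182) / 0.09
= 2949 * 9.442425
= 27845.7126


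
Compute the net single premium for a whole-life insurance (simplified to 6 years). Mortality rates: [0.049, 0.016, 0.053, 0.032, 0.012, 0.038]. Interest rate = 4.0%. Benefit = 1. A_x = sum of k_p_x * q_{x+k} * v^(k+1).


v = 0.961538
Year 0: k_p_x=1.0, q=0.049, term=0.047115
Year 1: k_p_x=0.951, q=0.016, term=0.014068
Year 2: k_p_x=0.935784, q=0.053, term=0.044091
Year 3: k_p_x=0.886187, q=0.032, term=0.024241
Year 4: k_p_x=0.857829, q=0.012, term=0.008461
Year 5: k_p_x=0.847535, q=0.038, term=0.025453
A_x = 0.1634


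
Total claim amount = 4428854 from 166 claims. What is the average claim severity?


severity = total / number
= 4428854 / 166
= 26679.8434


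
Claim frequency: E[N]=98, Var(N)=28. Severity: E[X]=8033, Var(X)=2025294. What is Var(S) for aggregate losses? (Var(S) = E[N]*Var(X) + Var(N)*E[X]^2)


Var(S) = E[N]*Var(X) + Var(N)*E[X]^2
= 98*2025294 + 28*8033^2
= 198478812 + 1806814492
= 2.0053e+09


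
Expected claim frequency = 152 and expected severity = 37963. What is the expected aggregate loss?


E[S] = E[N] * E[X]
= 152 * 37963
= 5.7704e+06


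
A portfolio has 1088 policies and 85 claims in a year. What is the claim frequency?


frequency = claims / policies
= 85 / 1088
= 0.0781


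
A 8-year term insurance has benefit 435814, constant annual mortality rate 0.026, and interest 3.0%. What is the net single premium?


NSP = benefit * sum_{k=0}^{n-1} k_p_x * q * v^(k+1)
With constant q=0.026, v=0.970874
Sum = 0.167421
NSP = 435814 * 0.167421
= 72964.2374


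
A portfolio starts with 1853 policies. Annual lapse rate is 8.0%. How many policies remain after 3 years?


remaining = initial * (1 - lapse)^years
= 1853 * (1 - 0.08)^3
= 1853 * 0.778688
= 1442.9089


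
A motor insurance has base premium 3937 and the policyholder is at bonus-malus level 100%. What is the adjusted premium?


adjusted = base * BM_level / 100
= 3937 * 100 / 100
= 3937 * 1.0
= 3937.0


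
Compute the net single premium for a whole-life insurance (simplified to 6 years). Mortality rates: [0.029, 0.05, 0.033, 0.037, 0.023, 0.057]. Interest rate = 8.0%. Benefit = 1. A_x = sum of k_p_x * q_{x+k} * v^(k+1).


v = 0.925926
Year 0: k_p_x=1.0, q=0.029, term=0.026852
Year 1: k_p_x=0.971, q=0.05, term=0.041624
Year 2: k_p_x=0.92245, q=0.033, term=0.024165
Year 3: k_p_x=0.892009, q=0.037, term=0.024259
Year 4: k_p_x=0.859005, q=0.023, term=0.013446
Year 5: k_p_x=0.839248, q=0.057, term=0.030145
A_x = 0.1605


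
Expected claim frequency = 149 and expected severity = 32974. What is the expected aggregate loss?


E[S] = E[N] * E[X]
= 149 * 32974
= 4.9131e+06


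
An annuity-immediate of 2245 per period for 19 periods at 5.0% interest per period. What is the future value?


FV = PMT * ((1+i)^n - 1) / i
= 2245 * ((1.05)^19 - 1) / 0.05
= 2245 * (2.52695 - 1) / 0.05
= 68560.0638


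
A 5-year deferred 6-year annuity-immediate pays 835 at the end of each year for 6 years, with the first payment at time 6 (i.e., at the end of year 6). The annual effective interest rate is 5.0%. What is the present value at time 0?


PV at time 5 of the 6-year annuity-immediate:
a_n = 835 * (1-(1+0.05)^(-6))/0.05 = 4238.2029
Discount back 5 years to time 0:
PV = 4238.2029 * (1+0.05)^(-5)
= 4238.2029 * 0.783526
= 3320.7429


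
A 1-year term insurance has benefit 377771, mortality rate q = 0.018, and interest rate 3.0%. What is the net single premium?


NSP = benefit * q * v
v = 1/(1+i) = 0.970874
NSP = 377771 * 0.018 * 0.970874
= 6601.8233


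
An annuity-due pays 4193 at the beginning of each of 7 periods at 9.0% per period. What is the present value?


PV_due = PMT * (1-(1+i)^(-n))/i * (1+i)
PV_immediate = 21103.1712
PV_due = 21103.1712 * 1.09
= 23002.4566


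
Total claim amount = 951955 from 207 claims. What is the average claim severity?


severity = total / number
= 951955 / 207
= 4598.8164


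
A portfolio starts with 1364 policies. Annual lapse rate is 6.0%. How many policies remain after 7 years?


remaining = initial * (1 - lapse)^years
= 1364 * (1 - 0.06)^7
= 1364 * 0.648478
= 884.5234


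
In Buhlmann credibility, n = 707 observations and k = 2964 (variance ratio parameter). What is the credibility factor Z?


Z = n / (n + k)
= 707 / (707 + 2964)
= 707 / 3671
= 0.1926


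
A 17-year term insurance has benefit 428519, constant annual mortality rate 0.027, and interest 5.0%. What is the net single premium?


NSP = benefit * sum_{k=0}^{n-1} k_p_x * q * v^(k+1)
With constant q=0.027, v=0.952381
Sum = 0.254583
NSP = 428519 * 0.254583
= 109093.4681


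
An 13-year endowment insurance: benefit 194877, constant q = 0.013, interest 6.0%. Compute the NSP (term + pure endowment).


Term component = 20978.6347
Pure endowment = 13_p_x * v^13 * benefit = 0.843574 * 0.468839 * 194877 = 77073.8976
NSP = 98052.5323


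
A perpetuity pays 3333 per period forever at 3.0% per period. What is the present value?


PV = PMT / i
= 3333 / 0.03
= 111100.0


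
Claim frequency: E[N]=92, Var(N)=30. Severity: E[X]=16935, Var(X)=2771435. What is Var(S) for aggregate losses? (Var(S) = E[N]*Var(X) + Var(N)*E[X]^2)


Var(S) = E[N]*Var(X) + Var(N)*E[X]^2
= 92*2771435 + 30*16935^2
= 254972020 + 8603826750
= 8.8588e+09


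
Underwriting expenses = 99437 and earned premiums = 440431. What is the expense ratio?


Expense ratio = expenses / premiums
= 99437 / 440431
= 0.2258


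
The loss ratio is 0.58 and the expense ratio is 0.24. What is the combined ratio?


Combined ratio = loss ratio + expense ratio
= 0.58 + 0.24
= 0.82


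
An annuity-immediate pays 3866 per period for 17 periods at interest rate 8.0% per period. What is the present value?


PV = PMT * (1 - (1+i)^(-n)) / i
= 3866 * (1 - (1+0.08)^(-17)) / 0.08
= 3866 * (1 - 0.270269) / 0.08
= 3866 * 9.121638
= 35264.2529


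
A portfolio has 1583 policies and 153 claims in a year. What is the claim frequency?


frequency = claims / policies
= 153 / 1583
= 0.0967


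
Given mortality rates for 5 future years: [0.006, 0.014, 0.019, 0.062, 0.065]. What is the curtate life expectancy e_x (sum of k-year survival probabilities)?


e_x = sum_{k=1}^{n} k_p_x
k_p_x values:
  1_p_x = 0.994
  2_p_x = 0.980084
  3_p_x = 0.961462
  4_p_x = 0.901852
  5_p_x = 0.843231
e_x = 4.6806


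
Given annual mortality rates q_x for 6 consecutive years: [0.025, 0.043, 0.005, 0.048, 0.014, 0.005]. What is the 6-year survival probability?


p_k = 1 - q_k for each year
Survival = product of (1 - q_k)
= 0.975 * 0.957 * 0.995 * 0.952 * 0.986 * 0.995
= 0.8671


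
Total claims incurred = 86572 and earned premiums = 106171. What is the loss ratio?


Loss ratio = claims / premiums
= 86572 / 106171
= 0.8154


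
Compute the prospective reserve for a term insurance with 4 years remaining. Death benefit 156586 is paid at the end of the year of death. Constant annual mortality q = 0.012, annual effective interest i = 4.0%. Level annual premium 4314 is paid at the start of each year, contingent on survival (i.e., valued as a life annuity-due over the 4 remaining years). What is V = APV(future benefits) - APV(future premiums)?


v = 1/(1+i) = 0.961538
APV(future benefits) per unit = sum_{k=0}^{3} k_p_x * q * v^(k+1) = 0.042806
APV(future benefits) = 156586 * 0.042806 = 6702.8595
Life annuity-due factor ä_{x:4} = sum_{k=0}^{3} k_p_x * v^k = 3.709875
APV(future premiums) = 4314 * 3.709875 = 16004.4007
V = 6702.8595 - 16004.4007
= -9301.5413
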